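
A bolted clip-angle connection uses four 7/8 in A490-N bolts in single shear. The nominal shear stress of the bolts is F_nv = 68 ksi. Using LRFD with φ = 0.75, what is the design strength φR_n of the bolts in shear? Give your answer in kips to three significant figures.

A_b = π × 0.875² / 4 = 0.6013 in².
R_n = F_nv · A_b · n · n_s = 68 × 0.6013 × 4 × 1 = 163.6 kips.
Design strength φR_n = 0.75 × 163.6 = 123 kips.

123 kips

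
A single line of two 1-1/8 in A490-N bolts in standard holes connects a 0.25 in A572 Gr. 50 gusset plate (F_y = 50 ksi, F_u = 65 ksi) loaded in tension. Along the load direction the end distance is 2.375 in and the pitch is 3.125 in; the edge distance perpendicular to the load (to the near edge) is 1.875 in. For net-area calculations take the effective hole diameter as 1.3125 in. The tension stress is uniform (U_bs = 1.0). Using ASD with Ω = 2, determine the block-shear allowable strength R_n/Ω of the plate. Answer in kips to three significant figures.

Shear plane L_v = 2.375 + 1·3.125 = 5.5 in; A_gv = 5.5 × 0.25 = 1.375 in².
A_nv = (5.5 − 1.5·1.3125) × 0.25 = 0.8828 in².
A_nt = (1.875 − 0.5·1.3125) × 0.25 = 0.3047 in².
0.6 F_u A_nv = 34.43 kips; 0.6 F_y A_gv = 41.25 kips → shear rupture governs the shear term.
R_n = 34.43 + 1.0 × 65 × 0.3047 = 54.23 kips.
Allowable strength R_n/Ω = 54.23 / 2 = 27.1 kips.

27.1 kips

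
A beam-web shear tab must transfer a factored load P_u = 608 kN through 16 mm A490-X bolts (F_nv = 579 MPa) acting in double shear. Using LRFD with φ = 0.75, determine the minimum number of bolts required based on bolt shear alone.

4 bolts

A_b = π·16²/4 = 201.1 mm².
Per-bolt design strength φR_n = 0.75 × 579 × 201.1 × 2 / 1000 = 174.6 kN.
n ≥ 608 / 174.6 = 3.482 → use 4 bolts.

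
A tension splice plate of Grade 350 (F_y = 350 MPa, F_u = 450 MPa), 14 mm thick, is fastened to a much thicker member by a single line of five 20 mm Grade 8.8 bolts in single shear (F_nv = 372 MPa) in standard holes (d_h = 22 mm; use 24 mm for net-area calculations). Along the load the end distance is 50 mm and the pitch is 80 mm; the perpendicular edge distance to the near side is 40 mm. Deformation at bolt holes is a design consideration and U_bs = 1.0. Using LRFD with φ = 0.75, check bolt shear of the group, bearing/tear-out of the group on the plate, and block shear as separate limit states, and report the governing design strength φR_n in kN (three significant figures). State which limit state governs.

438 kN (bolt shear governs)

Bolt shear: A_b = π·20²/4 = 314.2 mm²; R_n = 372 × 314.2 × 5 × 1 / 1000 = 584.3 kN → 0.75 × 584.3 = 438 kN.
Bearing: edge l_c = 39, r_n = 294.8 kN; interior l_c = 58, r_n = 302.4 kN; R_n = 294.8 + 4·302.4 = 1504 kN → 1130 kN.
Block shear: A_gv = 5180, A_nv = 3668, A_nt = 392 mm²; R_n = min(0.6F_uA_nv, 0.6F_yA_gv) + U_bs·F_u·A_nt = 1167 kN → 875 kN.
Bolt shear governs: 438 kN.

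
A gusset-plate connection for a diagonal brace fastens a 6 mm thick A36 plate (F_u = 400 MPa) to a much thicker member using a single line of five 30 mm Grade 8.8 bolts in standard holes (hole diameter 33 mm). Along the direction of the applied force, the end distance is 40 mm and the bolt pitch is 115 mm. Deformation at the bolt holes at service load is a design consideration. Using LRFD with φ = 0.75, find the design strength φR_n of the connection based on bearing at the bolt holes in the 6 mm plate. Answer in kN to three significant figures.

569 kN

Per bolt r_n = 1.2 l_c t F_u ≤ 2.4 d t F_u; upper limit = 2.4 × 30 × 6 × 400 / 1000 = 172.8 kN.
Edge bolt: l_c = 40 − 33/2 = 23.5 mm → 1.2 × 23.5 × 6 × 400 / 1000 = 67.68 → r_n = 67.68 kN.
Interior bolts: l_c = 115 − 33 = 82 mm → 1.2 × 82 × 6 × 400 / 1000 = 236.2 → r_n = 172.8 kN.
R_n = 1 × 67.68 + 4 × 172.8 = 758.9 kN.
Design strength φR_n = 0.75 × 758.9 = 569 kN.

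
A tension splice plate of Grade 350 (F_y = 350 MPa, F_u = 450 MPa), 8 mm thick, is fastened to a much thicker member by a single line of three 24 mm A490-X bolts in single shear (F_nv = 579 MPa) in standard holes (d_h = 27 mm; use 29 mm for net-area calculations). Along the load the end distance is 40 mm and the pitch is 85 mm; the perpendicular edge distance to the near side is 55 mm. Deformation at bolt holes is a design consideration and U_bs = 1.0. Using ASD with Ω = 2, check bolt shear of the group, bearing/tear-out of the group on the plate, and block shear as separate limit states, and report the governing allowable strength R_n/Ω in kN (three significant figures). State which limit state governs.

221 kN (block shear governs)

Bolt shear: A_b = π·24²/4 = 452.4 mm²; R_n = 579 × 452.4 × 3 × 1 / 1000 = 785.8 kN → 785.8 / 2 = 393 kN.
Bearing: edge l_c = 26.5, r_n = 114.5 kN; interior l_c = 58, r_n = 207.4 kN; R_n = 114.5 + 2·207.4 = 529.2 kN → 265 kN.
Block shear: A_gv = 1680, A_nv = 1100, A_nt = 324 mm²; R_n = min(0.6F_uA_nv, 0.6F_yA_gv) + U_bs·F_u·A_nt = 442.8 kN → 221 kN.
Block shear governs: 221 kN.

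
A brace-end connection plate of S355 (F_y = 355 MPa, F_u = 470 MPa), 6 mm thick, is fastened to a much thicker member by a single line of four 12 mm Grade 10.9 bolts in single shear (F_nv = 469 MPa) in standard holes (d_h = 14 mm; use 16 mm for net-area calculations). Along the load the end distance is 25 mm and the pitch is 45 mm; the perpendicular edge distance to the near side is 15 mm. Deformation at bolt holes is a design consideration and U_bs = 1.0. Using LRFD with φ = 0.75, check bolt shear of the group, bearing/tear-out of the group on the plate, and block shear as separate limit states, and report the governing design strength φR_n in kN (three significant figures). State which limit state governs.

147 kN (block shear governs)

Bolt shear: A_b = π·12²/4 = 113.1 mm²; R_n = 469 × 113.1 × 4 × 1 / 1000 = 212.2 kN → 0.75 × 212.2 = 159 kN.
Bearing: edge l_c = 18, r_n = 60.91 kN; interior l_c = 31, r_n = 81.22 kN; R_n = 60.91 + 3·81.22 = 304.6 kN → 228 kN.
Block shear: A_gv = 960, A_nv = 624, A_nt = 42 mm²; R_n = min(0.6F_uA_nv, 0.6F_yA_gv) + U_bs·F_u·A_nt = 195.7 kN → 147 kN.
Block shear governs: 147 kN.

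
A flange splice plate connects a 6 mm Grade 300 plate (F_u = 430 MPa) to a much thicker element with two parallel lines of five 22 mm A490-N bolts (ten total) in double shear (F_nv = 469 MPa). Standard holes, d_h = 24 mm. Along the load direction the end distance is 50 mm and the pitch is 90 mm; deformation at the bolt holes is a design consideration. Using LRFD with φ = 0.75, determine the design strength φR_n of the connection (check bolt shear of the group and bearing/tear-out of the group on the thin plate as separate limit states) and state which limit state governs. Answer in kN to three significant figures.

994 kN (bearing governs)

Bolt shear: A_b = π·22²/4 = 380.1 mm²; R_n = 469 × 380.1 × 10 × 2 / 1000 = 3566 kN → 0.75 × 3566 = 2670 kN.
Bearing (1.2 l_c t F_u ≤ 2.4 d t F_u): upper limit = 2.4·22·6·430 / 1000 = 136.2 kN.
  Edge l_c = 50 − 24/2 = 38 → r_n = 117.6 kN; interior l_c = 90 − 24 = 66 → r_n = 136.2 kN.
  R_n,bearing = 2·117.6 + 8·136.2 = 1325 kN → 0.75 × 1325 = 994 kN.
Bearing governs: 994 kN.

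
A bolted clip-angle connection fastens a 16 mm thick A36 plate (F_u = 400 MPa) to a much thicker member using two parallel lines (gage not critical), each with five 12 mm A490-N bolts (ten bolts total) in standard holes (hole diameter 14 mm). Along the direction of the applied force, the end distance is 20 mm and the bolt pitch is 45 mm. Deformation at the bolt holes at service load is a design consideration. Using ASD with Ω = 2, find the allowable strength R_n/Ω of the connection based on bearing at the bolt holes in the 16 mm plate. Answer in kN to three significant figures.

Per bolt r_n = 1.2 l_c t F_u ≤ 2.4 d t F_u; upper limit = 2.4 × 12 × 16 × 400 / 1000 = 184.3 kN.
Edge bolt: l_c = 20 − 14/2 = 13 mm → 1.2 × 13 × 16 × 400 / 1000 = 99.84 → r_n = 99.84 kN.
Interior bolts: l_c = 45 − 14 = 31 mm → 1.2 × 31 × 16 × 400 / 1000 = 238.1 → r_n = 184.3 kN.
R_n = 2 × 99.84 + 8 × 184.3 = 1674 kN.
Allowable strength R_n/Ω = 1674 / 2 = 837 kN.

837 kN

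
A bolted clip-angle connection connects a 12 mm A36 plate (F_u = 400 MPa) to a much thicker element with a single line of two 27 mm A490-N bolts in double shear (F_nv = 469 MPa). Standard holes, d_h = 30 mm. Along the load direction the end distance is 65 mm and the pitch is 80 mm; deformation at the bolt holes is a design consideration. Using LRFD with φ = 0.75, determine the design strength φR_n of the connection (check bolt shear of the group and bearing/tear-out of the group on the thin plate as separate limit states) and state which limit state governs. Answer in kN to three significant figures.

Bolt shear: A_b = π·27²/4 = 572.6 mm²; R_n = 469 × 572.6 × 2 × 2 / 1000 = 1074 kN → 0.75 × 1074 = 806 kN.
Bearing (1.2 l_c t F_u ≤ 2.4 d t F_u): upper limit = 2.4·27·12·400 / 1000 = 311 kN.
  Edge l_c = 65 − 30/2 = 50 → r_n = 288 kN; interior l_c = 80 − 30 = 50 → r_n = 288 kN.
  R_n,bearing = 1·288 + 1·288 = 576 kN → 0.75 × 576 = 432 kN.
Bearing governs: 432 kN.

432 kN (bearing governs)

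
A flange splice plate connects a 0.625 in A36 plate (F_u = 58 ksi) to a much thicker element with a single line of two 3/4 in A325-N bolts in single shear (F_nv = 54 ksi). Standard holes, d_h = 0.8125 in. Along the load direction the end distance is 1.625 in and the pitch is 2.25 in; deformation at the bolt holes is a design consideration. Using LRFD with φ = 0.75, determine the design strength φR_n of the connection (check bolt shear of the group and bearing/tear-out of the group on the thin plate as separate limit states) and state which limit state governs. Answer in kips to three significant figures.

35.8 kips (bolt shear governs)

Bolt shear: A_b = π·0.75²/4 = 0.4418 in²; R_n = 54 × 0.4418 × 2 × 1 = 47.71 kips → 0.75 × 47.71 = 35.8 kips.
Bearing (1.2 l_c t F_u ≤ 2.4 d t F_u): upper limit = 2.4·0.75·0.625·58 = 65.25 kips.
  Edge l_c = 1.625 − 0.8125/2 = 1.219 → r_n = 53.02 kips; interior l_c = 2.25 − 0.8125 = 1.438 → r_n = 62.53 kips.
  R_n,bearing = 1·53.02 + 1·62.53 = 115.5 kips → 0.75 × 115.5 = 86.7 kips.
Bolt shear governs: 35.8 kips.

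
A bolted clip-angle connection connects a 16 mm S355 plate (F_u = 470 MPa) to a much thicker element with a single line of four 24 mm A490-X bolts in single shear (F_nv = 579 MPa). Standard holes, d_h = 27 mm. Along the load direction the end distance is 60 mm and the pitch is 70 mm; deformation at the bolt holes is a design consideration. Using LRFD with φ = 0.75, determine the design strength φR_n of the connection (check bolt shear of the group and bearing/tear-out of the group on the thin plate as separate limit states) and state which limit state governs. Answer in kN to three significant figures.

786 kN (bolt shear governs)

Bolt shear: A_b = π·24²/4 = 452.4 mm²; R_n = 579 × 452.4 × 4 × 1 / 1000 = 1048 kN → 0.75 × 1048 = 786 kN.
Bearing (1.2 l_c t F_u ≤ 2.4 d t F_u): upper limit = 2.4·24·16·470 / 1000 = 433.2 kN.
  Edge l_c = 60 − 27/2 = 46.5 → r_n = 419.6 kN; interior l_c = 70 − 27 = 43 → r_n = 388 kN.
  R_n,bearing = 1·419.6 + 3·388 = 1584 kN → 0.75 × 1584 = 1190 kN.
Bolt shear governs: 786 kN.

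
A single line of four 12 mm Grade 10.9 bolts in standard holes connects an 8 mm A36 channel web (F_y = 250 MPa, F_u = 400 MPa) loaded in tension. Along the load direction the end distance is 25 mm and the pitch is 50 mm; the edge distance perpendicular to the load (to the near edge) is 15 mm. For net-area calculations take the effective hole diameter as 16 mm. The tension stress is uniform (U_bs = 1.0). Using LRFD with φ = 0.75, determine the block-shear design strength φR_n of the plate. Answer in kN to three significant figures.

174 kN

Shear plane L_v = 25 + 3·50 = 175 mm; A_gv = 175 × 8 = 1400 mm².
A_nv = (175 − 3.5·16) × 8 = 952 mm².
A_nt = (15 − 0.5·16) × 8 = 56 mm².
0.6 F_u A_nv = 228.5 kN; 0.6 F_y A_gv = 210 kN → shear yielding governs the shear term.
R_n = 210 + 1.0 × 400 × 56 / 1000 = 232.4 kN.
Design strength φR_n = 0.75 × 232.4 = 174 kN.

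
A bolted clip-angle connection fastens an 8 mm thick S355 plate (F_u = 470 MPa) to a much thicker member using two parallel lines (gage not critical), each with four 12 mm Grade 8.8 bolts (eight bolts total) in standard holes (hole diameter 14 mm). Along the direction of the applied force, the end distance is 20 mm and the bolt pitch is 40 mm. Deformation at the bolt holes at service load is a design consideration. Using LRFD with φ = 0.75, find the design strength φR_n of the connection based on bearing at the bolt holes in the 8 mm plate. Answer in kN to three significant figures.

Per bolt r_n = 1.2 l_c t F_u ≤ 2.4 d t F_u; upper limit = 2.4 × 12 × 8 × 470 / 1000 = 108.3 kN.
Edge bolt: l_c = 20 − 14/2 = 13 mm → 1.2 × 13 × 8 × 470 / 1000 = 58.66 → r_n = 58.66 kN.
Interior bolts: l_c = 40 − 14 = 26 mm → 1.2 × 26 × 8 × 470 / 1000 = 117.3 → r_n = 108.3 kN.
R_n = 2 × 58.66 + 6 × 108.3 = 767 kN.
Design strength φR_n = 0.75 × 767 = 575 kN.

575 kN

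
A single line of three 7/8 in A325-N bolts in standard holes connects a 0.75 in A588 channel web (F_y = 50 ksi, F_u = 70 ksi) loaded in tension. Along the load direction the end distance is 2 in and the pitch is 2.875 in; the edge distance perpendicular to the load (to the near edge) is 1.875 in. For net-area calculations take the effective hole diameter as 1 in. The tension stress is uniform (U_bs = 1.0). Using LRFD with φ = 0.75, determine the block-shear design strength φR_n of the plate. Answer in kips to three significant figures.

Shear plane L_v = 2 + 2·2.875 = 7.75 in; A_gv = 7.75 × 0.75 = 5.812 in².
A_nv = (7.75 − 2.5·1) × 0.75 = 3.938 in².
A_nt = (1.875 − 0.5·1) × 0.75 = 1.031 in².
0.6 F_u A_nv = 165.4 kips; 0.6 F_y A_gv = 174.4 kips → shear rupture governs the shear term.
R_n = 165.4 + 1.0 × 70 × 1.031 = 237.6 kips.
Design strength φR_n = 0.75 × 237.6 = 178 kips.

178 kips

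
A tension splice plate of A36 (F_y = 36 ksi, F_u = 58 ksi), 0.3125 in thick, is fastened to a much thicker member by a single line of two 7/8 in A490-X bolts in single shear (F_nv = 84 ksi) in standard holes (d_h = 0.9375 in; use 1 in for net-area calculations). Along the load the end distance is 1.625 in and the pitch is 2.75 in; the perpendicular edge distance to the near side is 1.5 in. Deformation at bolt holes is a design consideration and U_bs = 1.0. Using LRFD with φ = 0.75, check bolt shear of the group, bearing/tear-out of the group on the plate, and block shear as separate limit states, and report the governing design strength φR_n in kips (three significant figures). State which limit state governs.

35.7 kips (block shear governs)

Bolt shear: A_b = π·0.875²/4 = 0.6013 in²; R_n = 84 × 0.6013 × 2 × 1 = 101 kips → 0.75 × 101 = 75.8 kips.
Bearing: edge l_c = 1.156, r_n = 25.15 kips; interior l_c = 1.812, r_n = 38.06 kips; R_n = 25.15 + 1·38.06 = 63.21 kips → 47.4 kips.
Block shear: A_gv = 1.367, A_nv = 0.8984, A_nt = 0.3125 in²; R_n = min(0.6F_uA_nv, 0.6F_yA_gv) + U_bs·F_u·A_nt = 47.66 kips → 35.7 kips.
Block shear governs: 35.7 kips.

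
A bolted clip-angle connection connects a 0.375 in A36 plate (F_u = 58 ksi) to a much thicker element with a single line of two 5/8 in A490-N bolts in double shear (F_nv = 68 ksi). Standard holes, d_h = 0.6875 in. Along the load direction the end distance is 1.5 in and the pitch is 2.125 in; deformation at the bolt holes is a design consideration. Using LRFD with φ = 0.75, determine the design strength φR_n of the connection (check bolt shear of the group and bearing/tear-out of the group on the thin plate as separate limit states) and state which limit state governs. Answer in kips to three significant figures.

47.1 kips (bearing governs)

Bolt shear: A_b = π·0.625²/4 = 0.3068 in²; R_n = 68 × 0.3068 × 2 × 2 = 83.45 kips → 0.75 × 83.45 = 62.6 kips.
Bearing (1.2 l_c t F_u ≤ 2.4 d t F_u): upper limit = 2.4·0.625·0.375·58 = 32.62 kips.
  Edge l_c = 1.5 − 0.6875/2 = 1.156 → r_n = 30.18 kips; interior l_c = 2.125 − 0.6875 = 1.438 → r_n = 32.62 kips.
  R_n,bearing = 1·30.18 + 1·32.62 = 62.8 kips → 0.75 × 62.8 = 47.1 kips.
Bearing governs: 47.1 kips.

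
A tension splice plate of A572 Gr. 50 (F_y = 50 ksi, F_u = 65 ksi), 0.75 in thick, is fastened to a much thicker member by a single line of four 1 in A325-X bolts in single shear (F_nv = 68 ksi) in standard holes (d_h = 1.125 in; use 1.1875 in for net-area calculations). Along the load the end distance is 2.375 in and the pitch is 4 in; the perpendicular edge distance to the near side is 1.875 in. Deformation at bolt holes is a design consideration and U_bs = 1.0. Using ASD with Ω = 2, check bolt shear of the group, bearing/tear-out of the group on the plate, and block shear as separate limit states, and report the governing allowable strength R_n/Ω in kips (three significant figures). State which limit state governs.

Bolt shear: A_b = π·1²/4 = 0.7854 in²; R_n = 68 × 0.7854 × 4 × 1 = 213.6 kips → 213.6 / 2 = 107 kips.
Bearing: edge l_c = 1.812, r_n = 106 kips; interior l_c = 2.875, r_n = 117 kips; R_n = 106 + 3·117 = 457 kips → 229 kips.
Block shear: A_gv = 10.78, A_nv = 7.664, A_nt = 0.9609 in²; R_n = min(0.6F_uA_nv, 0.6F_yA_gv) + U_bs·F_u·A_nt = 361.4 kips → 181 kips.
Bolt shear governs: 107 kips.

107 kips (bolt shear governs)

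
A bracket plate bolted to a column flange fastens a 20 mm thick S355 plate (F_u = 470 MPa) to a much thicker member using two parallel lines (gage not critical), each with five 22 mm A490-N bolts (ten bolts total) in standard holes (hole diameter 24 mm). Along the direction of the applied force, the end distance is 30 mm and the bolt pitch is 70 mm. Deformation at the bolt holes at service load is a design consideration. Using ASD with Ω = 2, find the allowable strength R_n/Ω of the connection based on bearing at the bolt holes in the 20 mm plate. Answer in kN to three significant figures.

2190 kN

Per bolt r_n = 1.2 l_c t F_u ≤ 2.4 d t F_u; upper limit = 2.4 × 22 × 20 × 470 / 1000 = 496.3 kN.
Edge bolt: l_c = 30 − 24/2 = 18 mm → 1.2 × 18 × 20 × 470 / 1000 = 203 → r_n = 203 kN.
Interior bolts: l_c = 70 − 24 = 46 mm → 1.2 × 46 × 20 × 470 / 1000 = 518.9 → r_n = 496.3 kN.
R_n = 2 × 203 + 8 × 496.3 = 4377 kN.
Allowable strength R_n/Ω = 4377 / 2 = 2190 kN.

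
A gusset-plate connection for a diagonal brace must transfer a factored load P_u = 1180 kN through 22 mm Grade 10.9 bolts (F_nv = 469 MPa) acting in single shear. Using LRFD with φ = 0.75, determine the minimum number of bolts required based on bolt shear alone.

A_b = π·22²/4 = 380.1 mm².
Per-bolt design strength φR_n = 0.75 × 469 × 380.1 × 1 / 1000 = 133.7 kN.
n ≥ 1180 / 133.7 = 8.825 → use 9 bolts.

9 bolts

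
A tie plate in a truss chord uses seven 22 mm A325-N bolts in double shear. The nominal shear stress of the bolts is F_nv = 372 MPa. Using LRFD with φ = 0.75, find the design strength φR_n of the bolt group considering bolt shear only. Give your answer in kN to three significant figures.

A_b = π × 22² / 4 = 380.1 mm².
R_n = F_nv · A_b · n · n_s = 372 × 380.1 × 7 × 2 / 1000 = 1980 kN.
Design strength φR_n = 0.75 × 1980 = 1480 kN.

1480 kN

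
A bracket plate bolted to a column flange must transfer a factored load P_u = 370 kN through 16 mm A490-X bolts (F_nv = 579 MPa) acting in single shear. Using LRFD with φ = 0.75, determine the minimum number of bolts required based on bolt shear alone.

A_b = π·16²/4 = 201.1 mm².
Per-bolt design strength φR_n = 0.75 × 579 × 201.1 × 1 / 1000 = 87.31 kN.
n ≥ 370 / 87.31 = 4.238 → use 5 bolts.

5 bolts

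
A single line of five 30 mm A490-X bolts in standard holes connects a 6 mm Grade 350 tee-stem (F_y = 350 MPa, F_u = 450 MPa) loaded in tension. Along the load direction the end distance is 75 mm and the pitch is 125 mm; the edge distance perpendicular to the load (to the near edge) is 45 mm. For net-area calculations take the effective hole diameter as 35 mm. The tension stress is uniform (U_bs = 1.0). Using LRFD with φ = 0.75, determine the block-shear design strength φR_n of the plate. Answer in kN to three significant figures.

Shear plane L_v = 75 + 4·125 = 575 mm; A_gv = 575 × 6 = 3450 mm².
A_nv = (575 − 4.5·35) × 6 = 2505 mm².
A_nt = (45 − 0.5·35) × 6 = 165 mm².
0.6 F_u A_nv = 676.4 kN; 0.6 F_y A_gv = 724.5 kN → shear rupture governs the shear term.
R_n = 676.4 + 1.0 × 450 × 165 / 1000 = 750.6 kN.
Design strength φR_n = 0.75 × 750.6 = 563 kN.

563 kN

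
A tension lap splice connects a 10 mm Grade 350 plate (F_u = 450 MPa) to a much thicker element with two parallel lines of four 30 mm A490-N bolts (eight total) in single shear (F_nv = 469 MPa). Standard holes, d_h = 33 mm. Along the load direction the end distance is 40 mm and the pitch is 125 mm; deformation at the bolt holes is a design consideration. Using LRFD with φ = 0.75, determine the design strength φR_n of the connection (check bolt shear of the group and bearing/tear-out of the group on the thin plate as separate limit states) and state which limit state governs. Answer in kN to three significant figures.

1650 kN (bearing governs)

Bolt shear: A_b = π·30²/4 = 706.9 mm²; R_n = 469 × 706.9 × 8 × 1 / 1000 = 2652 kN → 0.75 × 2652 = 1990 kN.
Bearing (1.2 l_c t F_u ≤ 2.4 d t F_u): upper limit = 2.4·30·10·450 / 1000 = 324 kN.
  Edge l_c = 40 − 33/2 = 23.5 → r_n = 126.9 kN; interior l_c = 125 − 33 = 92 → r_n = 324 kN.
  R_n,bearing = 2·126.9 + 6·324 = 2198 kN → 0.75 × 2198 = 1650 kN.
Bearing governs: 1650 kN.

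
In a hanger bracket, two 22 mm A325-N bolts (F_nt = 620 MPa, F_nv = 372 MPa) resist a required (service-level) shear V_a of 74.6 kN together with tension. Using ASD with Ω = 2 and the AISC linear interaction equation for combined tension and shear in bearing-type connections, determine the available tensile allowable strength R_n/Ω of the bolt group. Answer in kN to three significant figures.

182 kN

A_b = π·22²/4 = 380.1 mm²; f_rv = 74.6 × 1000 / (2 × 380.1) = 98.12 MPa.
F'_nt = 1.3 F_nt − (Ω F_nt / F_nv) f_rv = 1.3·620 − (2·620/372)·98.12 = 478.9 MPa, capped at F_nt → F'_nt = 478.9 MPa.
R_n = F'_nt · A_b · n = 478.9 × 380.1 × 2 / 1000 = 364.1 kN.
Allowable strength R_n/Ω = 364.1 / 2 = 182 kN.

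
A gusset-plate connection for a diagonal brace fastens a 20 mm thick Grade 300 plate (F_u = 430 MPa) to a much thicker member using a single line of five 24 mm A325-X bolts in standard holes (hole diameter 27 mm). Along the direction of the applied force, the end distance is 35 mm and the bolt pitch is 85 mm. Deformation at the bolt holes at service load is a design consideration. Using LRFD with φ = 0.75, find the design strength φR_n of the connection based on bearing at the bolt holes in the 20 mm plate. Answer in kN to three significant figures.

Per bolt r_n = 1.2 l_c t F_u ≤ 2.4 d t F_u; upper limit = 2.4 × 24 × 20 × 430 / 1000 = 495.4 kN.
Edge bolt: l_c = 35 − 27/2 = 21.5 mm → 1.2 × 21.5 × 20 × 430 / 1000 = 221.9 → r_n = 221.9 kN.
Interior bolts: l_c = 85 − 27 = 58 mm → 1.2 × 58 × 20 × 430 / 1000 = 598.6 → r_n = 495.4 kN.
R_n = 1 × 221.9 + 4 × 495.4 = 2203 kN.
Design strength φR_n = 0.75 × 2203 = 1650 kN.

1650 kN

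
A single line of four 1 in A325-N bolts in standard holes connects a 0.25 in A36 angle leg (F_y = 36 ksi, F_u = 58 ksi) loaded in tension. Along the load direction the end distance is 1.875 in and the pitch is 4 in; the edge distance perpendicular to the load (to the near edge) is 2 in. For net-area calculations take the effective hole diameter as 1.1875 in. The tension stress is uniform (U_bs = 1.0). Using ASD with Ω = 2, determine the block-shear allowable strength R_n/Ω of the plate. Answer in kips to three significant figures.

Shear plane L_v = 1.875 + 3·4 = 13.88 in; A_gv = 13.88 × 0.25 = 3.469 in².
A_nv = (13.88 − 3.5·1.1875) × 0.25 = 2.43 in².
A_nt = (2 − 0.5·1.1875) × 0.25 = 0.3516 in².
0.6 F_u A_nv = 84.55 kips; 0.6 F_y A_gv = 74.92 kips → shear yielding governs the shear term.
R_n = 74.92 + 1.0 × 58 × 0.3516 = 95.32 kips.
Allowable strength R_n/Ω = 95.32 / 2 = 47.7 kips.

47.7 kips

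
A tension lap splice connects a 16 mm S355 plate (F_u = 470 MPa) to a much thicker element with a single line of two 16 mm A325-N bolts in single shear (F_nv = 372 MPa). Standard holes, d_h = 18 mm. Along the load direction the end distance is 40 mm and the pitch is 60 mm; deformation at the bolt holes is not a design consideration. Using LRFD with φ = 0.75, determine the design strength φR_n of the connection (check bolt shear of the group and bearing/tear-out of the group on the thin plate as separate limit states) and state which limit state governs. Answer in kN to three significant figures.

112 kN (bolt shear governs)

Bolt shear: A_b = π·16²/4 = 201.1 mm²; R_n = 372 × 201.1 × 2 × 1 / 1000 = 149.6 kN → 0.75 × 149.6 = 112 kN.
Bearing (1.5 l_c t F_u ≤ 3.0 d t F_u): upper limit = 3.0·16·16·470 / 1000 = 361 kN.
  Edge l_c = 40 − 18/2 = 31 → r_n = 349.7 kN; interior l_c = 60 − 18 = 42 → r_n = 361 kN.
  R_n,bearing = 1·349.7 + 1·361 = 710.6 kN → 0.75 × 710.6 = 533 kN.
Bolt shear governs: 112 kN.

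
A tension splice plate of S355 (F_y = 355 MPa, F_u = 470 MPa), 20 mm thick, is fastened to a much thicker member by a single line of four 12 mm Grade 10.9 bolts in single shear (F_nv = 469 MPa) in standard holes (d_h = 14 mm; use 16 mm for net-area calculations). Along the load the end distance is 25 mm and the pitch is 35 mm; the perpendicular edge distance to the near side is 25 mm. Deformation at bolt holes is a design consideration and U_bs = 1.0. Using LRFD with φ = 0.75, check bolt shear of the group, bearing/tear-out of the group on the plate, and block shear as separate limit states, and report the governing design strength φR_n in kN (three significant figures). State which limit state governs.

Bolt shear: A_b = π·12²/4 = 113.1 mm²; R_n = 469 × 113.1 × 4 × 1 / 1000 = 212.2 kN → 0.75 × 212.2 = 159 kN.
Bearing: edge l_c = 18, r_n = 203 kN; interior l_c = 21, r_n = 236.9 kN; R_n = 203 + 3·236.9 = 913.7 kN → 685 kN.
Block shear: A_gv = 2600, A_nv = 1480, A_nt = 340 mm²; R_n = min(0.6F_uA_nv, 0.6F_yA_gv) + U_bs·F_u·A_nt = 577.2 kN → 433 kN.
Bolt shear governs: 159 kN.

159 kN (bolt shear governs)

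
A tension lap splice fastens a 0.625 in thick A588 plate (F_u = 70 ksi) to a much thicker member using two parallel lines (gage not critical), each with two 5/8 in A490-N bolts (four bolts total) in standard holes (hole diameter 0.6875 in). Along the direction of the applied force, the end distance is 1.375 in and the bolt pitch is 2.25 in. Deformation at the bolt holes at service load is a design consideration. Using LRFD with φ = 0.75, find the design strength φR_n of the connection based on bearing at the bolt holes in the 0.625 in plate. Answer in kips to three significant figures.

Per bolt r_n = 1.2 l_c t F_u ≤ 2.4 d t F_u; upper limit = 2.4 × 0.625 × 0.625 × 70 = 65.62 kips.
Edge bolt: l_c = 1.375 − 0.6875/2 = 1.031 in → 1.2 × 1.031 × 0.625 × 70 = 54.14 → r_n = 54.14 kips.
Interior bolts: l_c = 2.25 − 0.6875 = 1.562 in → 1.2 × 1.562 × 0.625 × 70 = 82.03 → r_n = 65.62 kips.
R_n = 2 × 54.14 + 2 × 65.62 = 239.5 kips.
Design strength φR_n = 0.75 × 239.5 = 180 kips.

180 kips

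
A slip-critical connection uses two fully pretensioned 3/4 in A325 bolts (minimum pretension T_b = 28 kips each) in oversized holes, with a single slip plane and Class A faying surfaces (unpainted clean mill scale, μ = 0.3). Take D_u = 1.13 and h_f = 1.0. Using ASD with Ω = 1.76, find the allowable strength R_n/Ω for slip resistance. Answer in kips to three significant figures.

10.8 kips

R_n = μ · D_u · h_f · T_b · n_s · n_b = 0.3 × 1.13 × 1.0 × 28 × 1 × 2 = 18.98 kips.
Allowable strength R_n/Ω = 18.98 / 1.76 = 10.8 kips.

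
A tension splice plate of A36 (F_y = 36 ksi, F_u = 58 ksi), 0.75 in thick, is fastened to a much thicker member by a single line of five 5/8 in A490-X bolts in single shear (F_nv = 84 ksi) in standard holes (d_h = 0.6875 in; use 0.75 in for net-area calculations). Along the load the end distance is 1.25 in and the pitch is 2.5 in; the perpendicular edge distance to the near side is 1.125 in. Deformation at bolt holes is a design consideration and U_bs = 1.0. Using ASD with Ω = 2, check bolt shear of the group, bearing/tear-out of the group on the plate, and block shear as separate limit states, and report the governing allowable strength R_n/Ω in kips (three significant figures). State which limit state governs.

Bolt shear: A_b = π·0.625²/4 = 0.3068 in²; R_n = 84 × 0.3068 × 5 × 1 = 128.9 kips → 128.9 / 2 = 64.4 kips.
Bearing: edge l_c = 0.9062, r_n = 47.31 kips; interior l_c = 1.812, r_n = 65.25 kips; R_n = 47.31 + 4·65.25 = 308.3 kips → 154 kips.
Block shear: A_gv = 8.438, A_nv = 5.906, A_nt = 0.5625 in²; R_n = min(0.6F_uA_nv, 0.6F_yA_gv) + U_bs·F_u·A_nt = 214.9 kips → 107 kips.
Bolt shear governs: 64.4 kips.

64.4 kips (bolt shear governs)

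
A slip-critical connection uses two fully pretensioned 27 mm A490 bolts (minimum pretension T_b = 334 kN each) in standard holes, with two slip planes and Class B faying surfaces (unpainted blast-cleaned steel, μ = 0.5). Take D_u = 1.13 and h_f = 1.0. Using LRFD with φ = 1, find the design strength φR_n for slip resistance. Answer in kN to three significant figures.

R_n = μ · D_u · h_f · T_b · n_s · n_b = 0.5 × 1.13 × 1.0 × 334 × 2 × 2 = 754.8 kN.
Design strength φR_n = 1 × 754.8 = 755 kN.

755 kN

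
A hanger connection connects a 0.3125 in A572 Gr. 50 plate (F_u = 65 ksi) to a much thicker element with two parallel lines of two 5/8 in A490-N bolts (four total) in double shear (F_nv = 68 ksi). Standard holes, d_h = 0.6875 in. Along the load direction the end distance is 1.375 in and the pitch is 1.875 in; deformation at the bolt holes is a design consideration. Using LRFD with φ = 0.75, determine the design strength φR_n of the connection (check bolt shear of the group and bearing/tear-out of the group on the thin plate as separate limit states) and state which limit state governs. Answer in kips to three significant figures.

81.1 kips (bearing governs)

Bolt shear: A_b = π·0.625²/4 = 0.3068 in²; R_n = 68 × 0.3068 × 4 × 2 = 166.9 kips → 0.75 × 166.9 = 125 kips.
Bearing (1.2 l_c t F_u ≤ 2.4 d t F_u): upper limit = 2.4·0.625·0.3125·65 = 30.47 kips.
  Edge l_c = 1.375 − 0.6875/2 = 1.031 → r_n = 25.14 kips; interior l_c = 1.875 − 0.6875 = 1.188 → r_n = 28.95 kips.
  R_n,bearing = 2·25.14 + 2·28.95 = 108.2 kips → 0.75 × 108.2 = 81.1 kips.
Bearing governs: 81.1 kips.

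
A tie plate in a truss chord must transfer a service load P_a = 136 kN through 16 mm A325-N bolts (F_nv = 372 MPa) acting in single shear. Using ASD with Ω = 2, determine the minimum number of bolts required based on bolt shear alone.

A_b = π·16²/4 = 201.1 mm².
Per-bolt allowable strength R_n/Ω = 372 × 201.1 × 1 / 1000 / 2 = 37.4 kN.
n ≥ 136 / 37.4 = 3.637 → use 4 bolts.

4 bolts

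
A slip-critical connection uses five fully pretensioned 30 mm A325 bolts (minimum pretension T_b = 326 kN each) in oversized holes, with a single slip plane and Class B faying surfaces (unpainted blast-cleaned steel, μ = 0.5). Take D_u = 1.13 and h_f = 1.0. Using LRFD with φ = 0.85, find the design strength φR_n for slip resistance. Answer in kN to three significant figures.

783 kN

R_n = μ · D_u · h_f · T_b · n_s · n_b = 0.5 × 1.13 × 1.0 × 326 × 1 × 5 = 920.9 kN.
Design strength φR_n = 0.85 × 920.9 = 783 kN.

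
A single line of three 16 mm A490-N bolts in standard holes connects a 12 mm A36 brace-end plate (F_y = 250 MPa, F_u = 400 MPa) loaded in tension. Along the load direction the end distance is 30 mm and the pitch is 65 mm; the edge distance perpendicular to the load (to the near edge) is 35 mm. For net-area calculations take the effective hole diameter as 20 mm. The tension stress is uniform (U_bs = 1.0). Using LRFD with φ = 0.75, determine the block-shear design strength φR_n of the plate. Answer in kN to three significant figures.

Shear plane L_v = 30 + 2·65 = 160 mm; A_gv = 160 × 12 = 1920 mm².
A_nv = (160 − 2.5·20) × 12 = 1320 mm².
A_nt = (35 − 0.5·20) × 12 = 300 mm².
0.6 F_u A_nv = 316.8 kN; 0.6 F_y A_gv = 288 kN → shear yielding governs the shear term.
R_n = 288 + 1.0 × 400 × 300 / 1000 = 408 kN.
Design strength φR_n = 0.75 × 408 = 306 kN.

306 kN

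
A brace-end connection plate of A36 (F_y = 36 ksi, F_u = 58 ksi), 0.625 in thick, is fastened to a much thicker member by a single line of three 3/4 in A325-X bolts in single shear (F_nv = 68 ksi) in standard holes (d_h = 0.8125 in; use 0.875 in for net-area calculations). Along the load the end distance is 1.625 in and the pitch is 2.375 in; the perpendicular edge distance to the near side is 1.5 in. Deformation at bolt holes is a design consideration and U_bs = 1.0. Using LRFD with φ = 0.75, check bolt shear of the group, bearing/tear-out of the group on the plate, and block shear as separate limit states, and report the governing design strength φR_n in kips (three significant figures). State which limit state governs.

67.6 kips (bolt shear governs)

Bolt shear: A_b = π·0.75²/4 = 0.4418 in²; R_n = 68 × 0.4418 × 3 × 1 = 90.12 kips → 0.75 × 90.12 = 67.6 kips.
Bearing: edge l_c = 1.219, r_n = 53.02 kips; interior l_c = 1.562, r_n = 65.25 kips; R_n = 53.02 + 2·65.25 = 183.5 kips → 138 kips.
Block shear: A_gv = 3.984, A_nv = 2.617, A_nt = 0.6641 in²; R_n = min(0.6F_uA_nv, 0.6F_yA_gv) + U_bs·F_u·A_nt = 124.6 kips → 93.4 kips.
Bolt shear governs: 67.6 kips.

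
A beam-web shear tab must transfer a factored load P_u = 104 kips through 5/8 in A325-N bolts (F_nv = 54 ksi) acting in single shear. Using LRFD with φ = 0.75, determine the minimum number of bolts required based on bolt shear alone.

9 bolts

A_b = π·0.625²/4 = 0.3068 in².
Per-bolt design strength φR_n = 0.75 × 54 × 0.3068 × 1 = 12.43 kips.
n ≥ 104 / 12.43 = 8.37 → use 9 bolts.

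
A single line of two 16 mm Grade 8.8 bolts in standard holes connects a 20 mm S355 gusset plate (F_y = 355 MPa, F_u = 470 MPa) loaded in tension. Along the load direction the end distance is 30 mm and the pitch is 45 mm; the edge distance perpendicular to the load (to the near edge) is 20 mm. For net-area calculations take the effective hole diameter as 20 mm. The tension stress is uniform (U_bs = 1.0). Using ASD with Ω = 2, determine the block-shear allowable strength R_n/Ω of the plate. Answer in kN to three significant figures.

174 kN

Shear plane L_v = 30 + 1·45 = 75 mm; A_gv = 75 × 20 = 1500 mm².
A_nv = (75 − 1.5·20) × 20 = 900 mm².
A_nt = (20 − 0.5·20) × 20 = 200 mm².
0.6 F_u A_nv = 253.8 kN; 0.6 F_y A_gv = 319.5 kN → shear rupture governs the shear term.
R_n = 253.8 + 1.0 × 470 × 200 / 1000 = 347.8 kN.
Allowable strength R_n/Ω = 347.8 / 2 = 174 kN.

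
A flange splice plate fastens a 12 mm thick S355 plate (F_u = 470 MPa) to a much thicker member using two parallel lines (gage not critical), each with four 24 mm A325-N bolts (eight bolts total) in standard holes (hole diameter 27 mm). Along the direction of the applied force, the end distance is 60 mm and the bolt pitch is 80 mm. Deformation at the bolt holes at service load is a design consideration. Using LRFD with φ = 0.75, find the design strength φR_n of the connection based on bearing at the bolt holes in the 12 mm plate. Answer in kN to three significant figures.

Per bolt r_n = 1.2 l_c t F_u ≤ 2.4 d t F_u; upper limit = 2.4 × 24 × 12 × 470 / 1000 = 324.9 kN.
Edge bolt: l_c = 60 − 27/2 = 46.5 mm → 1.2 × 46.5 × 12 × 470 / 1000 = 314.7 → r_n = 314.7 kN.
Interior bolts: l_c = 80 − 27 = 53 mm → 1.2 × 53 × 12 × 470 / 1000 = 358.7 → r_n = 324.9 kN.
R_n = 2 × 314.7 + 6 × 324.9 = 2579 kN.
Design strength φR_n = 0.75 × 2579 = 1930 kN.

1930 kN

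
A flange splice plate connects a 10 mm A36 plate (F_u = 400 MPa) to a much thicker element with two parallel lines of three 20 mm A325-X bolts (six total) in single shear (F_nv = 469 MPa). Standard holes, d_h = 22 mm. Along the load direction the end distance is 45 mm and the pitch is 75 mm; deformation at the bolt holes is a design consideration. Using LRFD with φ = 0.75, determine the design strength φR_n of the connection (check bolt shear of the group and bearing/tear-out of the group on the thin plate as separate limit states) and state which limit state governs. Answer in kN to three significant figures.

Bolt shear: A_b = π·20²/4 = 314.2 mm²; R_n = 469 × 314.2 × 6 × 1 / 1000 = 884 kN → 0.75 × 884 = 663 kN.
Bearing (1.2 l_c t F_u ≤ 2.4 d t F_u): upper limit = 2.4·20·10·400 / 1000 = 192 kN.
  Edge l_c = 45 − 22/2 = 34 → r_n = 163.2 kN; interior l_c = 75 − 22 = 53 → r_n = 192 kN.
  R_n,bearing = 2·163.2 + 4·192 = 1094 kN → 0.75 × 1094 = 821 kN.
Bolt shear governs: 663 kN.

663 kN (bolt shear governs)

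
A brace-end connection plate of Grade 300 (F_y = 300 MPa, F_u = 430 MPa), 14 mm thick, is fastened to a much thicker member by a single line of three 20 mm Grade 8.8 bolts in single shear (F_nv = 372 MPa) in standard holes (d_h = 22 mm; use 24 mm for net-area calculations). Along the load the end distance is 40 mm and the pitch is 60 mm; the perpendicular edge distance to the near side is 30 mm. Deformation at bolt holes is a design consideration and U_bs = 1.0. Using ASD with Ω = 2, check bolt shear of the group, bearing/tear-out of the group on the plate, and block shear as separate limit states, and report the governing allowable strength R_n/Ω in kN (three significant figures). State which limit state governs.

Bolt shear: A_b = π·20²/4 = 314.2 mm²; R_n = 372 × 314.2 × 3 × 1 / 1000 = 350.6 kN → 350.6 / 2 = 175 kN.
Bearing: edge l_c = 29, r_n = 209.5 kN; interior l_c = 38, r_n = 274.5 kN; R_n = 209.5 + 2·274.5 = 758.5 kN → 379 kN.
Block shear: A_gv = 2240, A_nv = 1400, A_nt = 252 mm²; R_n = min(0.6F_uA_nv, 0.6F_yA_gv) + U_bs·F_u·A_nt = 469.6 kN → 235 kN.
Bolt shear governs: 175 kN.

175 kN (bolt shear governs)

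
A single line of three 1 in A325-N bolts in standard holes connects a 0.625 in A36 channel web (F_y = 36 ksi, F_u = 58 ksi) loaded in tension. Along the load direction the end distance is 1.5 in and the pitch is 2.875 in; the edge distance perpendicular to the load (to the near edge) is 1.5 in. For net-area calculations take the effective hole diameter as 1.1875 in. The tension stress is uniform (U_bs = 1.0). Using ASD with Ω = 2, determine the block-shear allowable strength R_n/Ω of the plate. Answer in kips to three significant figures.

63 kips

Shear plane L_v = 1.5 + 2·2.875 = 7.25 in; A_gv = 7.25 × 0.625 = 4.531 in².
A_nv = (7.25 − 2.5·1.1875) × 0.625 = 2.676 in².
A_nt = (1.5 − 0.5·1.1875) × 0.625 = 0.5664 in².
0.6 F_u A_nv = 93.12 kips; 0.6 F_y A_gv = 97.87 kips → shear rupture governs the shear term.
R_n = 93.12 + 1.0 × 58 × 0.5664 = 126 kips.
Allowable strength R_n/Ω = 126 / 2 = 63 kips.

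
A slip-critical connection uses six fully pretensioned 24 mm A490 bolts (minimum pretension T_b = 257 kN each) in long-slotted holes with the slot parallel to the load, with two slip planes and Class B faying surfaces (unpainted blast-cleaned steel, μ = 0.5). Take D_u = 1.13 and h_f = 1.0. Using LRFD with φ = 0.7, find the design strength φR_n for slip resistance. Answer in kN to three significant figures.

R_n = μ · D_u · h_f · T_b · n_s · n_b = 0.5 × 1.13 × 1.0 × 257 × 2 × 6 = 1742 kN.
Design strength φR_n = 0.7 × 1742 = 1220 kN.

1220 kN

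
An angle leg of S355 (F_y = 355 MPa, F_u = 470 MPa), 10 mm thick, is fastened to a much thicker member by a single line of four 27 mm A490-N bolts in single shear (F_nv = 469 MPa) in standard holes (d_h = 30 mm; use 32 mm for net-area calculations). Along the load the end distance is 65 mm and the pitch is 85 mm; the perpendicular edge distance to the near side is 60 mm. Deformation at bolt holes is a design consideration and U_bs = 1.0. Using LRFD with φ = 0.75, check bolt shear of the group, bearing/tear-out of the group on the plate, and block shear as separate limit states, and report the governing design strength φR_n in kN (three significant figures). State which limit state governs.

Bolt shear: A_b = π·27²/4 = 572.6 mm²; R_n = 469 × 572.6 × 4 × 1 / 1000 = 1074 kN → 0.75 × 1074 = 806 kN.
Bearing: edge l_c = 50, r_n = 282 kN; interior l_c = 55, r_n = 304.6 kN; R_n = 282 + 3·304.6 = 1196 kN → 897 kN.
Block shear: A_gv = 3200, A_nv = 2080, A_nt = 440 mm²; R_n = min(0.6F_uA_nv, 0.6F_yA_gv) + U_bs·F_u·A_nt = 793.4 kN → 595 kN.
Block shear governs: 595 kN.

595 kN (block shear governs)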